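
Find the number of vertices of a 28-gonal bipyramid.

30

A bipyramid over an n-gon has 2n triangular faces and n + 2 vertices: V = 28 + 2 = 30, E = 3·28 = 84, F = 2·28 = 56.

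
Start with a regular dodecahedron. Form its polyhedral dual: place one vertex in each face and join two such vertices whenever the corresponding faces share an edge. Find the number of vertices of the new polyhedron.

12

The base solid has V = 20, E = 30, F = 12.
The dual swaps V and F and preserves E: V′ = F = 12, E′ = E = 30, F′ = V = 20.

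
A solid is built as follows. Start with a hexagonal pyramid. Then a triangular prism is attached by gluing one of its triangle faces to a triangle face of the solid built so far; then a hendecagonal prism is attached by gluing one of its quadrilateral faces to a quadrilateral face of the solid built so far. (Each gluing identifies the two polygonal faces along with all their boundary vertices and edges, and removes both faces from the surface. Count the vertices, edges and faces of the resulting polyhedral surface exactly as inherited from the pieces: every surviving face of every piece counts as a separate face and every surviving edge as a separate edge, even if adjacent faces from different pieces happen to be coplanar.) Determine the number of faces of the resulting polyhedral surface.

21

A hexagonal pyramid: V=7, E=12, F=7.
Attach a triangular prism (V=6, E=9, F=5) along a 3-gon: merge 3 vertices and 3 edges, delete both glued faces → V=10, E=18, F=10.
Attach a hendecagonal prism (V=22, E=33, F=13) along a 4-gon: merge 4 vertices and 4 edges, delete both glued faces → V=28, E=47, F=21.
Check: V − E + F = 28 − 47 + 21 = 2.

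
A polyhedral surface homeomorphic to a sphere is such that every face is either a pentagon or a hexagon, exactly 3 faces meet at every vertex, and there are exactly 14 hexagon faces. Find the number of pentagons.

Let x be the number of pentagons; then F = 14 + x.
Edge–face incidences: 2E = 6·14 + 5·x = 84 + 5x.
Every vertex has degree 3, so 3V = 2E.
Euler: V − E + F = 2 ⇒ (2E)/3 − E + (14 + x) = 2.
Multiply by 6: 2·(2E) − 3·(2E) + 6·(14 + x) = 12, i.e. 84 + 6x − (84 + 5x) = 12.
Collecting terms: x = 12.
Then 2E = 84 + 5·12 = 144, so E = 72, V = 2E/3 = 48, F = 14 + 12 = 26.

12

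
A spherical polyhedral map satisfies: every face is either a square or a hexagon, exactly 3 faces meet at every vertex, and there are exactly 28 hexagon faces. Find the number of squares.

6

Let x be the number of squares; then F = 28 + x.
Edge–face incidences: 2E = 6·28 + 4·x = 168 + 4x.
Every vertex has degree 3, so 3V = 2E.
Euler: V − E + F = 2 ⇒ (2E)/3 − E + (28 + x) = 2.
Multiply by 6: 2·(2E) − 3·(2E) + 6·(28 + x) = 12, i.e. 168 + 6x − (168 + 4x) = 12.
Collecting terms: 2x = 12, so x = 6.
Then 2E = 168 + 4·6 = 192, so E = 96, V = 2E/3 = 64, F = 28 + 6 = 34.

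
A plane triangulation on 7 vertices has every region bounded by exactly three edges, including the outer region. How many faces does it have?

In a plane triangulation 3F = 2E and V − E + F = 2, so F = 2V − 4 = 2·7 − 4 = 10.

10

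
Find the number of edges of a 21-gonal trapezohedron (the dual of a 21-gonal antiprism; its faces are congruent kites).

The n-trapezohedron (dual of the n-antiprism) has V = 2·21 + 2 = 44, E = 4·21 = 84, F = 2·21 = 42.
Check: V − E + F = 44 − 84 + 42 = 2.

84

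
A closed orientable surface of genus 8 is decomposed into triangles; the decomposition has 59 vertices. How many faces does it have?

146

χ = 2 − 2·8 = -14, and every face is a triangle so 3F = 2E.
V − E + F = -14 with E = 3F/2 gives 59 − (3/2 − 1)·F = -14, so F = 146 and E = 219.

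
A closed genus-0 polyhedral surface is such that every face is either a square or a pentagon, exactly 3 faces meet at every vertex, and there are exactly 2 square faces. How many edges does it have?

24

Let x be the number of pentagons; then F = 2 + x.
Edge–face incidences: 2E = 4·2 + 5·x = 8 + 5x.
Every vertex has degree 3, so 3V = 2E.
Euler: V − E + F = 2 ⇒ (2E)/3 − E + (2 + x) = 2.
Multiply by 6: 2·(2E) − 3·(2E) + 6·(2 + x) = 12, i.e. 12 + 6x − (8 + 5x) = 12.
Collecting terms: x + 4 = 12, so x = 8.
Then 2E = 8 + 5·8 = 48, so E = 24, V = 2E/3 = 16, F = 2 + 8 = 10.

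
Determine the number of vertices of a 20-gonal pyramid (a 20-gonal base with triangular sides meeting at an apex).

A pyramid on an n-gon base has one n-gon and n triangles: V = 20 + 1 = 21, E = 2·20 = 40, F = 20 + 1 = 21.

21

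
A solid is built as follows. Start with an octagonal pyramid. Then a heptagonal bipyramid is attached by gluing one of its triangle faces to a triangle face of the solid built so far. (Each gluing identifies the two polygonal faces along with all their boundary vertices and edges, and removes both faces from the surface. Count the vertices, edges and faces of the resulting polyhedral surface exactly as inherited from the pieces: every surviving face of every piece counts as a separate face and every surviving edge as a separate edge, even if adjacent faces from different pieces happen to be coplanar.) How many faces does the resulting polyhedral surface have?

An octagonal pyramid: V=9, E=16, F=9.
Attach a heptagonal bipyramid (V=9, E=21, F=14) along a 3-gon: merge 3 vertices and 3 edges, delete both glued faces → V=15, E=34, F=21.
Check: V − E + F = 15 − 34 + 21 = 2.

21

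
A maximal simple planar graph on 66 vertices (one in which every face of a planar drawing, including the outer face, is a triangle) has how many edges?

192

In a plane triangulation 3F = 2E and V − E + F = 2, so E = 3V − 6 = 3·66 − 6 = 192.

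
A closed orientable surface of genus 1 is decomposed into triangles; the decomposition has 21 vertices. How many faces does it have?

χ = 2 − 2·1 = 0, and every face is a triangle so 3F = 2E.
V − E + F = 0 with E = 3F/2 gives 21 − (3/2 − 1)·F = 0, so F = 42 and E = 63.

42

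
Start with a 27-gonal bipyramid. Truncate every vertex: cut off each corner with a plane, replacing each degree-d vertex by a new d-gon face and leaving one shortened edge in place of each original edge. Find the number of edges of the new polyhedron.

The base solid has V = 29, E = 81, F = 54.
Truncation replaces each original edge-end by a new vertex, so V′ = 2E = 162.
Each original edge survives, and each old vertex of degree d contributes d new edges; summing degrees gives Σd = 2E, so E′ = E + 2E = 3E = 243.
Each original face survives and each original vertex becomes one new face: F′ = F + V = 83.

243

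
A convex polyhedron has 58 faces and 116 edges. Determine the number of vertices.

60

Here V − E + F = 2.
V = 2 + E − F = 2 + 116 − 58 = 60.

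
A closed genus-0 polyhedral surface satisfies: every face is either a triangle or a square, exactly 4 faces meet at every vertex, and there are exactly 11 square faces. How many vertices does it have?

Let x be the number of triangles; then F = 11 + x.
Edge–face incidences: 2E = 4·11 + 3·x = 44 + 3x.
Every vertex has degree 4, so 4V = 2E.
Euler: V − E + F = 2 ⇒ (2E)/4 − E + (11 + x) = 2.
Multiply by 8: 2·(2E) − 4·(2E) + 8·(11 + x) = 16, i.e. 88 + 8x − 2·(44 + 3x) = 16.
Collecting terms: 2x = 16, so x = 8.
Then 2E = 44 + 3·8 = 68, so E = 34, V = 2E/4 = 17, F = 11 + 8 = 19.

17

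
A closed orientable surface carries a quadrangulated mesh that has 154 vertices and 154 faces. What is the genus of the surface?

Every face is a square, so 2E = 4·154 = 616, giving E = 308.
χ = V − E + F = 154 − 308 + 154 = 0.
For a closed orientable surface χ = 2 − 2g, so g = (2 − (0))/2 = 1.

1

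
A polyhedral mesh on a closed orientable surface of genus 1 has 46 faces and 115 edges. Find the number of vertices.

For a closed orientable surface of genus 1, χ = 2 − 2·1 = 0.
V = 0 + E − F = 0 + 115 − 46 = 69.

69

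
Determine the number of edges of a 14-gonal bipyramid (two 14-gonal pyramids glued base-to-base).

42

A bipyramid over an n-gon has 2n triangular faces and n + 2 vertices: V = 14 + 2 = 16, E = 3·14 = 42, F = 2·14 = 28.
Check: V − E + F = 16 − 42 + 28 = 2.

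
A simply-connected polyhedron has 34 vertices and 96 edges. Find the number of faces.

Here V − E + F = 2.
F = 2 − V + E = 2 − 34 + 96 = 64.

64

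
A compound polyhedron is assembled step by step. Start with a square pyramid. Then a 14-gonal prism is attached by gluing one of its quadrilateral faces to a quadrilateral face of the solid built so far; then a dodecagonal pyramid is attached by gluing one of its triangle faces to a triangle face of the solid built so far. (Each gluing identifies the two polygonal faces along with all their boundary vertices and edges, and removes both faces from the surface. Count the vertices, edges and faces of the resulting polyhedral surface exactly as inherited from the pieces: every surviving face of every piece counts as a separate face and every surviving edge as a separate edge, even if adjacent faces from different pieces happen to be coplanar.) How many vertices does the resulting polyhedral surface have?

A square pyramid: V=5, E=8, F=5.
Attach a 14-gonal prism (V=28, E=42, F=16) along a 4-gon: merge 4 vertices and 4 edges, delete both glued faces → V=29, E=46, F=19.
Attach a dodecagonal pyramid (V=13, E=24, F=13) along a 3-gon: merge 3 vertices and 3 edges, delete both glued faces → V=39, E=67, F=30.
Check: V − E + F = 39 − 67 + 30 = 2.

39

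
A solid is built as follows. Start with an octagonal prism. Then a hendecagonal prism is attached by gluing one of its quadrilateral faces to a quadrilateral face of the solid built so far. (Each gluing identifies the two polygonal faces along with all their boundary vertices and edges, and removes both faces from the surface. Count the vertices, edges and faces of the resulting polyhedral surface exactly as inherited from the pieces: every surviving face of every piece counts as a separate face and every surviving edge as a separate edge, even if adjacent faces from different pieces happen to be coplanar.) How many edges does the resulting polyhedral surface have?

53

An octagonal prism: V=16, E=24, F=10.
Attach a hendecagonal prism (V=22, E=33, F=13) along a 4-gon: merge 4 vertices and 4 edges, delete both glued faces → V=34, E=53, F=21.
Check: V − E + F = 34 − 53 + 21 = 2.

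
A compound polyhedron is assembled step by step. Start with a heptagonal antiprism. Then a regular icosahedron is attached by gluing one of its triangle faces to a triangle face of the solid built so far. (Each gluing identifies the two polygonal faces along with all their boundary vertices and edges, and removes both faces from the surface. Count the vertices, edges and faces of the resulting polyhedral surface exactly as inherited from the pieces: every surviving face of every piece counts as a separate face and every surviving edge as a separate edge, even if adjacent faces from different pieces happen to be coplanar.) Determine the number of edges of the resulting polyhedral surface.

A heptagonal antiprism: V=14, E=28, F=16.
Attach a regular icosahedron (V=12, E=30, F=20) along a 3-gon: merge 3 vertices and 3 edges, delete both glued faces → V=23, E=55, F=34.
Check: V − E + F = 23 − 55 + 34 = 2.

55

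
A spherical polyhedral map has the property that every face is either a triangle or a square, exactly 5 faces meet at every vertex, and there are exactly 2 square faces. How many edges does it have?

40

Let x be the number of triangles; then F = 2 + x.
Edge–face incidences: 2E = 4·2 + 3·x = 8 + 3x.
Every vertex has degree 5, so 5V = 2E.
Euler: V − E + F = 2 ⇒ (2E)/5 − E + (2 + x) = 2.
Multiply by 10: 2·(2E) − 5·(2E) + 10·(2 + x) = 20, i.e. 20 + 10x − 3·(8 + 3x) = 20.
Collecting terms: x − 4 = 20, so x = 24.
Then 2E = 8 + 3·24 = 80, so E = 40, V = 2E/5 = 16, F = 2 + 24 = 26.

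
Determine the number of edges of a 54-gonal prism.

162

A prism on an n-gon has two n-gon bases and n rectangular sides: V = 2·54 = 108, E = 3·54 = 162, F = 54 + 2 = 56.
Check: V − E + F = 108 − 162 + 56 = 2.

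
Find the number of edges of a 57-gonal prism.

171

A prism on an n-gon has two n-gon bases and n rectangular sides: V = 2·57 = 114, E = 3·57 = 171, F = 57 + 2 = 59.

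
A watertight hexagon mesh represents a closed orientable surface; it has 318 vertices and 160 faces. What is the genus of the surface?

Every face is a hexagon, so 2E = 6·160 = 960, giving E = 480.
χ = V − E + F = 318 − 480 + 160 = -2.
For a closed orientable surface χ = 2 − 2g, so g = (2 − (-2))/2 = 2.

2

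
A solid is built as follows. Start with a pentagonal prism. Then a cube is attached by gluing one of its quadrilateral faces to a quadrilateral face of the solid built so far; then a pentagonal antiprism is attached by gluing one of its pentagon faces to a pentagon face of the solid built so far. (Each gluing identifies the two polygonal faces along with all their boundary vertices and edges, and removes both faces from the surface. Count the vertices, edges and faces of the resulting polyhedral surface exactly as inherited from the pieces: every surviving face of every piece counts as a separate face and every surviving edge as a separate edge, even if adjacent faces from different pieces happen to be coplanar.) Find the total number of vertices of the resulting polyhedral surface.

A pentagonal prism: V=10, E=15, F=7.
Attach a cube (V=8, E=12, F=6) along a 4-gon: merge 4 vertices and 4 edges, delete both glued faces → V=14, E=23, F=11.
Attach a pentagonal antiprism (V=10, E=20, F=12) along a 5-gon: merge 5 vertices and 5 edges, delete both glued faces → V=19, E=38, F=21.
Check: V − E + F = 19 − 38 + 21 = 2.

19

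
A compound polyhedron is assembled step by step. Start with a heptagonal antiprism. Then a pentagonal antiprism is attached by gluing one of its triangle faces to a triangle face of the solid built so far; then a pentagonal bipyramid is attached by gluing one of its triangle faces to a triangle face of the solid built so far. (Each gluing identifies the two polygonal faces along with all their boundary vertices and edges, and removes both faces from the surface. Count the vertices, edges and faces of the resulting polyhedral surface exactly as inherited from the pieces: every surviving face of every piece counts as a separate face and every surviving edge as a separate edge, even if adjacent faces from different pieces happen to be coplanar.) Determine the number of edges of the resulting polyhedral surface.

A heptagonal antiprism: V=14, E=28, F=16.
Attach a pentagonal antiprism (V=10, E=20, F=12) along a 3-gon: merge 3 vertices and 3 edges, delete both glued faces → V=21, E=45, F=26.
Attach a pentagonal bipyramid (V=7, E=15, F=10) along a 3-gon: merge 3 vertices and 3 edges, delete both glued faces → V=25, E=57, F=34.
Check: V − E + F = 25 − 57 + 34 = 2.

57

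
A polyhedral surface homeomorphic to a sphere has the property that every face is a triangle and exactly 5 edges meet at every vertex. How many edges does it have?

Each face has 3 edges and each edge borders two faces, so 2E = 3F.
Each vertex has degree 5, so 5V = 2E and hence V = 3F/5.
Euler: V − E + F = 2 ⇒ (3F/5) − (3F/2) + F = 2.
Multiply by 10: (6 − 15 + 10)F = 20, i.e. 1F = 20.
So F = 20, E = 3·20/2 = 30, V = 3·20/5 = 12.

30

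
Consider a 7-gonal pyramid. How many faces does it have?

8

A pyramid on an n-gon base has one n-gon and n triangles: V = 7 + 1 = 8, E = 2·7 = 14, F = 7 + 1 = 8.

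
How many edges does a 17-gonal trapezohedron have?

The n-trapezohedron (dual of the n-antiprism) has V = 2·17 + 2 = 36, E = 4·17 = 68, F = 2·17 = 34.

68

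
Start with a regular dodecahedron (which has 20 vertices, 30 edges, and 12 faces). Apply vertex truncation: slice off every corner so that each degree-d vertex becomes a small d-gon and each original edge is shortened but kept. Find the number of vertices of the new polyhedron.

60

Truncation replaces each original edge-end by a new vertex, so V′ = 2E = 60.
Each original edge survives, and each old vertex of degree d contributes d new edges; summing degrees gives Σd = 2E, so E′ = E + 2E = 3E = 90.
Each original face survives and each original vertex becomes one new face: F′ = F + V = 32.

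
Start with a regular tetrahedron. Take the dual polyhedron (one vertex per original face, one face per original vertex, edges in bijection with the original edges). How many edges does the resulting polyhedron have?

6

The base solid has V = 4, E = 6, F = 4.
The dual swaps V and F and preserves E: V′ = F = 4, E′ = E = 6, F′ = V = 4.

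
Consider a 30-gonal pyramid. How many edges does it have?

60

A pyramid on an n-gon base has one n-gon and n triangles: V = 30 + 1 = 31, E = 2·30 = 60, F = 30 + 1 = 31.
Check: V − E + F = 31 − 60 + 31 = 2.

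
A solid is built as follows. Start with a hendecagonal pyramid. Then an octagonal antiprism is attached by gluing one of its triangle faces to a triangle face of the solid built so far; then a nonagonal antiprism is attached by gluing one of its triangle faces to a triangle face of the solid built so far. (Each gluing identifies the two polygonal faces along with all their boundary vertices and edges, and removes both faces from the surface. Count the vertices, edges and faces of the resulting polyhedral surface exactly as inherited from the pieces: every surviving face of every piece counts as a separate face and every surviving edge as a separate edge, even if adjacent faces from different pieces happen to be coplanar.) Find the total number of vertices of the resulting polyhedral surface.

40

A hendecagonal pyramid: V=12, E=22, F=12.
Attach an octagonal antiprism (V=16, E=32, F=18) along a 3-gon: merge 3 vertices and 3 edges, delete both glued faces → V=25, E=51, F=28.
Attach a nonagonal antiprism (V=18, E=36, F=20) along a 3-gon: merge 3 vertices and 3 edges, delete both glued faces → V=40, E=84, F=46.
Check: V − E + F = 40 − 84 + 46 = 2.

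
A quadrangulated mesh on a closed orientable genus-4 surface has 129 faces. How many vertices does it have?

123

χ = 2 − 2·4 = -6, and every face is a square so 4F = 2E.
E = 4·129/2 = 258. Then V = -6 + E − F = -6 + 258 − 129 = 123.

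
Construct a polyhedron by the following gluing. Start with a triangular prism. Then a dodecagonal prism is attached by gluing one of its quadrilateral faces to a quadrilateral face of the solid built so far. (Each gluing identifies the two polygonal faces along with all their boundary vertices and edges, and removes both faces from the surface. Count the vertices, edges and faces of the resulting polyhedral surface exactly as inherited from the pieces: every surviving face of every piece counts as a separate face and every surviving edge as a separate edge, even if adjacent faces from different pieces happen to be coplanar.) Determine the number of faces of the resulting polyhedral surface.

A triangular prism: V=6, E=9, F=5.
Attach a dodecagonal prism (V=24, E=36, F=14) along a 4-gon: merge 4 vertices and 4 edges, delete both glued faces → V=26, E=41, F=17.
Check: V − E + F = 26 − 41 + 17 = 2.

17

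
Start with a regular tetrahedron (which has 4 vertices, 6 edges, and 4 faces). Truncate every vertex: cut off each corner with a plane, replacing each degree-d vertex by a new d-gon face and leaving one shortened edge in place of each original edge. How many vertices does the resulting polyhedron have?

Truncation replaces each original edge-end by a new vertex, so V′ = 2E = 12.
Each original edge survives, and each old vertex of degree d contributes d new edges; summing degrees gives Σd = 2E, so E′ = E + 2E = 3E = 18.
Each original face survives and each original vertex becomes one new face: F′ = F + V = 8.

12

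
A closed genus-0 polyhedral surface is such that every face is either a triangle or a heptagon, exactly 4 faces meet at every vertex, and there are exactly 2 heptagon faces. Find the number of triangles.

14

Let x be the number of triangles; then F = 2 + x.
Edge–face incidences: 2E = 7·2 + 3·x = 14 + 3x.
Every vertex has degree 4, so 4V = 2E.
Euler: V − E + F = 2 ⇒ (2E)/4 − E + (2 + x) = 2.
Multiply by 8: 2·(2E) − 4·(2E) + 8·(2 + x) = 16, i.e. 16 + 8x − 2·(14 + 3x) = 16.
Collecting terms: 2x − 12 = 16, so 2x = 28, so x = 14.
Then 2E = 14 + 3·14 = 56, so E = 28, V = 2E/4 = 14, F = 2 + 14 = 16.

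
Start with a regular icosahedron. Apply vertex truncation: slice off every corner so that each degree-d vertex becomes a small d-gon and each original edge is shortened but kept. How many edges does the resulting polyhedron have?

90

The base solid has V = 12, E = 30, F = 20.
Truncation replaces each original edge-end by a new vertex, so V′ = 2E = 60.
Each original edge survives, and each old vertex of degree d contributes d new edges; summing degrees gives Σd = 2E, so E′ = E + 2E = 3E = 90.
Each original face survives and each original vertex becomes one new face: F′ = F + V = 32.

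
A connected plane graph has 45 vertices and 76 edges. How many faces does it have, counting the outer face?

Euler's formula for a connected plane graph: V − E + F = 2, so F = 2 − 45 + 76 = 33.

33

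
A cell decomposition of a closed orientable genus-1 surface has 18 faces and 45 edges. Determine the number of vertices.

For a closed orientable surface of genus 1, χ = 2 − 2·1 = 0.
V = 0 + E − F = 0 + 45 − 18 = 27.

27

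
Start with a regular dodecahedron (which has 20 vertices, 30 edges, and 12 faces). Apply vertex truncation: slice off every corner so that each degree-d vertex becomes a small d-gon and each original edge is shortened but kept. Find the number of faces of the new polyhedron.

32

Truncation replaces each original edge-end by a new vertex, so V′ = 2E = 60.
Each original edge survives, and each old vertex of degree d contributes d new edges; summing degrees gives Σd = 2E, so E′ = E + 2E = 3E = 90.
Each original face survives and each original vertex becomes one new face: F′ = F + V = 32.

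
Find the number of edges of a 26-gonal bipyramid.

A bipyramid over an n-gon has 2n triangular faces and n + 2 vertices: V = 26 + 2 = 28, E = 3·26 = 78, F = 2·26 = 52.

78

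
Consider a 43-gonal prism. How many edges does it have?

129

A prism on an n-gon has two n-gon bases and n rectangular sides: V = 2·43 = 86, E = 3·43 = 129, F = 43 + 2 = 45.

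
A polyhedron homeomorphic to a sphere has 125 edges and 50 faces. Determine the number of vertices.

77

Here V − E + F = 2.
V = 2 + E − F = 2 + 125 − 50 = 77.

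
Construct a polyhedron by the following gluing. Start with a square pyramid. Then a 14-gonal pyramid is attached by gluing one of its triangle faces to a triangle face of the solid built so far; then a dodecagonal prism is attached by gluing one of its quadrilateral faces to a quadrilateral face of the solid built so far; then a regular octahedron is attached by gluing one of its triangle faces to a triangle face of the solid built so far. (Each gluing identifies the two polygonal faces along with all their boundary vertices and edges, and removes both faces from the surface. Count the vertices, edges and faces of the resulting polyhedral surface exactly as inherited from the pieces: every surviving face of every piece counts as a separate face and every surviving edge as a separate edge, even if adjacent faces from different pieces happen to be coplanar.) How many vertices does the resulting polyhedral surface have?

40

A square pyramid: V=5, E=8, F=5.
Attach a 14-gonal pyramid (V=15, E=28, F=15) along a 3-gon: merge 3 vertices and 3 edges, delete both glued faces → V=17, E=33, F=18.
Attach a dodecagonal prism (V=24, E=36, F=14) along a 4-gon: merge 4 vertices and 4 edges, delete both glued faces → V=37, E=65, F=30.
Attach a regular octahedron (V=6, E=12, F=8) along a 3-gon: merge 3 vertices and 3 edges, delete both glued faces → V=40, E=74, F=36.
Check: V − E + F = 40 − 74 + 36 = 2.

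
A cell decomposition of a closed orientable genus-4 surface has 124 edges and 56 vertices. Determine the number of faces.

For a closed orientable surface of genus 4, χ = 2 − 2·4 = -6.
F = -6 − V + E = -6 − 56 + 124 = 62.

62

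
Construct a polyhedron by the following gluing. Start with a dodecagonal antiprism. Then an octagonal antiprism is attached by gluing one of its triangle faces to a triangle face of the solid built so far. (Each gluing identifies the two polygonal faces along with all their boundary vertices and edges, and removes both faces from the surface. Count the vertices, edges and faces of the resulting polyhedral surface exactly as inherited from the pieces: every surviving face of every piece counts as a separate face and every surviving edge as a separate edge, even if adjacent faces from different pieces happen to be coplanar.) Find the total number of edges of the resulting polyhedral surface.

77

A dodecagonal antiprism: V=24, E=48, F=26.
Attach an octagonal antiprism (V=16, E=32, F=18) along a 3-gon: merge 3 vertices and 3 edges, delete both glued faces → V=37, E=77, F=42.
Check: V − E + F = 37 − 77 + 42 = 2.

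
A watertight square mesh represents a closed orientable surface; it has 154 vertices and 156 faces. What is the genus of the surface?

Every face is a square, so 2E = 4·156 = 624, giving E = 312.
χ = V − E + F = 154 − 312 + 156 = -2.
For a closed orientable surface χ = 2 − 2g, so g = (2 − (-2))/2 = 2.

2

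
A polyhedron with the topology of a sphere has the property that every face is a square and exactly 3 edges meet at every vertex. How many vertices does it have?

8

Each face has 4 edges and each edge borders two faces, so 2E = 4F.
Each vertex has degree 3, so 3V = 2E and hence V = 4F/3.
Euler: V − E + F = 2 ⇒ (4F/3) − (4F/2) + F = 2.
Multiply by 6: (8 − 12 + 6)F = 12, i.e. 2F = 12.
So F = 6, E = 4·6/2 = 12, V = 4·6/3 = 8.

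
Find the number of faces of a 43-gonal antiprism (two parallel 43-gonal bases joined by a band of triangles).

An antiprism on an n-gon has two n-gon caps and 2n triangles: V = 2·43 = 86, E = 4·43 = 172, F = 2·43 + 2 = 88.
Check: V − E + F = 86 − 172 + 88 = 2.

88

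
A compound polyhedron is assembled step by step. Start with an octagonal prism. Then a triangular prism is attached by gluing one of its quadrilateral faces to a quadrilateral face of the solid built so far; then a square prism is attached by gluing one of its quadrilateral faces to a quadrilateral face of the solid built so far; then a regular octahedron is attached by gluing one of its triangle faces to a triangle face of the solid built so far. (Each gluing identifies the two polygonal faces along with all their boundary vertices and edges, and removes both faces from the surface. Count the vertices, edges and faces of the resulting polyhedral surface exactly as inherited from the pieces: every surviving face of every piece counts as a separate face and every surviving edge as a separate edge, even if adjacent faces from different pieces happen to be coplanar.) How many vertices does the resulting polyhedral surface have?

An octagonal prism: V=16, E=24, F=10.
Attach a triangular prism (V=6, E=9, F=5) along a 4-gon: merge 4 vertices and 4 edges, delete both glued faces → V=18, E=29, F=13.
Attach a square prism (V=8, E=12, F=6) along a 4-gon: merge 4 vertices and 4 edges, delete both glued faces → V=22, E=37, F=17.
Attach a regular octahedron (V=6, E=12, F=8) along a 3-gon: merge 3 vertices and 3 edges, delete both glued faces → V=25, E=46, F=23.
Check: V − E + F = 25 − 46 + 23 = 2.

25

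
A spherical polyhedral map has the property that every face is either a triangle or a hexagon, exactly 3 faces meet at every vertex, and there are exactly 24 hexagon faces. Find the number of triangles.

4

Let x be the number of triangles; then F = 24 + x.
Edge–face incidences: 2E = 6·24 + 3·x = 144 + 3x.
Every vertex has degree 3, so 3V = 2E.
Euler: V − E + F = 2 ⇒ (2E)/3 − E + (24 + x) = 2.
Multiply by 6: 2·(2E) − 3·(2E) + 6·(24 + x) = 12, i.e. 144 + 6x − (144 + 3x) = 12.
Collecting terms: 3x = 12, so x = 4.
Then 2E = 144 + 3·4 = 156, so E = 78, V = 2E/3 = 52, F = 24 + 4 = 28.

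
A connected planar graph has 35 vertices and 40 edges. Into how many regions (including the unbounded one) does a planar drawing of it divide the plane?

Euler's formula for a connected plane graph: V − E + F = 2, so F = 2 − 35 + 40 = 7.

7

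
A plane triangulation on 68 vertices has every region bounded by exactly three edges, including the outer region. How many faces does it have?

In a plane triangulation 3F = 2E and V − E + F = 2, so F = 2V − 4 = 2·68 − 4 = 132.

132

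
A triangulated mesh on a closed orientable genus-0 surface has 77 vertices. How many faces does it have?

χ = 2 − 2·0 = 2, and every face is a triangle so 3F = 2E.
V − E + F = 2 with E = 3F/2 gives 77 − (3/2 − 1)·F = 2, so F = 150 and E = 225.

150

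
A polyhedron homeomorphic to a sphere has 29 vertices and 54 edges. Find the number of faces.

27

Here V − E + F = 2.
F = 2 − V + E = 2 − 29 + 54 = 27.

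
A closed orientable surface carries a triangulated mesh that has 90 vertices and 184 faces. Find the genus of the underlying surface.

2

Every face is a triangle, so 2E = 3·184 = 552, giving E = 276.
χ = V − E + F = 90 − 276 + 184 = -2.
For a closed orientable surface χ = 2 − 2g, so g = (2 − (-2))/2 = 2.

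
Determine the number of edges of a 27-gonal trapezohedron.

The n-trapezohedron (dual of the n-antiprism) has V = 2·27 + 2 = 56, E = 4·27 = 108, F = 2·27 = 54.

108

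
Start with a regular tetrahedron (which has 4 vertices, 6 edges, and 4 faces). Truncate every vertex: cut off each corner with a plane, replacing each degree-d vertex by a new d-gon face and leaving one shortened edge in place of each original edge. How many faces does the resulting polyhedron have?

Truncation replaces each original edge-end by a new vertex, so V′ = 2E = 12.
Each original edge survives, and each old vertex of degree d contributes d new edges; summing degrees gives Σd = 2E, so E′ = E + 2E = 3E = 18.
Each original face survives and each original vertex becomes one new face: F′ = F + V = 8.

8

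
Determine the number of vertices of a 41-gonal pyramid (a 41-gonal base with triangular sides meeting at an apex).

42

A pyramid on an n-gon base has one n-gon and n triangles: V = 41 + 1 = 42, E = 2·41 = 82, F = 41 + 1 = 42.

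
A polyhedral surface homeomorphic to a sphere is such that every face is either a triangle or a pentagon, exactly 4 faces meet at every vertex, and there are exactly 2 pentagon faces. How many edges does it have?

Let x be the number of triangles; then F = 2 + x.
Edge–face incidences: 2E = 5·2 + 3·x = 10 + 3x.
Every vertex has degree 4, so 4V = 2E.
Euler: V − E + F = 2 ⇒ (2E)/4 − E + (2 + x) = 2.
Multiply by 8: 2·(2E) − 4·(2E) + 8·(2 + x) = 16, i.e. 16 + 8x − 2·(10 + 3x) = 16.
Collecting terms: 2x − 4 = 16, so 2x = 20, so x = 10.
Then 2E = 10 + 3·10 = 40, so E = 20, V = 2E/4 = 10, F = 2 + 10 = 12.

20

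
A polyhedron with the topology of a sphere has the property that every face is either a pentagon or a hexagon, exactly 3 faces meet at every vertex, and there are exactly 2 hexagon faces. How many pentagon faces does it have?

Let x be the number of pentagons; then F = 2 + x.
Edge–face incidences: 2E = 6·2 + 5·x = 12 + 5x.
Every vertex has degree 3, so 3V = 2E.
Euler: V − E + F = 2 ⇒ (2E)/3 − E + (2 + x) = 2.
Multiply by 6: 2·(2E) − 3·(2E) + 6·(2 + x) = 12, i.e. 12 + 6x − (12 + 5x) = 12.
Collecting terms: x = 12.
Then 2E = 12 + 5·12 = 72, so E = 36, V = 2E/3 = 24, F = 2 + 12 = 14.

12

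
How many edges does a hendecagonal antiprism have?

An antiprism on an n-gon has two n-gon caps and 2n triangles: V = 2·11 = 22, E = 4·11 = 44, F = 2·11 + 2 = 24.

44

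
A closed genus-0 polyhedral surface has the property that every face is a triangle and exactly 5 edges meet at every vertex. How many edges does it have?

Each face has 3 edges and each edge borders two faces, so 2E = 3F.
Each vertex has degree 5, so 5V = 2E and hence V = 3F/5.
Euler: V − E + F = 2 ⇒ (3F/5) − (3F/2) + F = 2.
Multiply by 10: (6 − 15 + 10)F = 20, i.e. 1F = 20.
So F = 20, E = 3·20/2 = 30, V = 3·20/5 = 12.

30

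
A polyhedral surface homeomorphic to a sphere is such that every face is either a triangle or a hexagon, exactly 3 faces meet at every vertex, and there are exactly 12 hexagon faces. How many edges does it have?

42

Let x be the number of triangles; then F = 12 + x.
Edge–face incidences: 2E = 6·12 + 3·x = 72 + 3x.
Every vertex has degree 3, so 3V = 2E.
Euler: V − E + F = 2 ⇒ (2E)/3 − E + (12 + x) = 2.
Multiply by 6: 2·(2E) − 3·(2E) + 6·(12 + x) = 12, i.e. 72 + 6x − (72 + 3x) = 12.
Collecting terms: 3x = 12, so x = 4.
Then 2E = 72 + 3·4 = 84, so E = 42, V = 2E/3 = 28, F = 12 + 4 = 16.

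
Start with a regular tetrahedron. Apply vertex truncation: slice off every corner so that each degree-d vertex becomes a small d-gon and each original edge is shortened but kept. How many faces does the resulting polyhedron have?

8

The base solid has V = 4, E = 6, F = 4.
Truncation replaces each original edge-end by a new vertex, so V′ = 2E = 12.
Each original edge survives, and each old vertex of degree d contributes d new edges; summing degrees gives Σd = 2E, so E′ = E + 2E = 3E = 18.
Each original face survives and each original vertex becomes one new face: F′ = F + V = 8.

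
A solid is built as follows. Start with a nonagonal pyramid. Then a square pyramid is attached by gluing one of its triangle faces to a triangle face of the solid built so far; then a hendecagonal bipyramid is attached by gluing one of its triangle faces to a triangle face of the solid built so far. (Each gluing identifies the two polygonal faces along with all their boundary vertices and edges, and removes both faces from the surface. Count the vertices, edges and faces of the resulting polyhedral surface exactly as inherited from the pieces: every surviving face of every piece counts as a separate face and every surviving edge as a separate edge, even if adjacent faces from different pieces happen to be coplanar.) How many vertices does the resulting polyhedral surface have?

A nonagonal pyramid: V=10, E=18, F=10.
Attach a square pyramid (V=5, E=8, F=5) along a 3-gon: merge 3 vertices and 3 edges, delete both glued faces → V=12, E=23, F=13.
Attach a hendecagonal bipyramid (V=13, E=33, F=22) along a 3-gon: merge 3 vertices and 3 edges, delete both glued faces → V=22, E=53, F=33.
Check: V − E + F = 22 − 53 + 33 = 2.

22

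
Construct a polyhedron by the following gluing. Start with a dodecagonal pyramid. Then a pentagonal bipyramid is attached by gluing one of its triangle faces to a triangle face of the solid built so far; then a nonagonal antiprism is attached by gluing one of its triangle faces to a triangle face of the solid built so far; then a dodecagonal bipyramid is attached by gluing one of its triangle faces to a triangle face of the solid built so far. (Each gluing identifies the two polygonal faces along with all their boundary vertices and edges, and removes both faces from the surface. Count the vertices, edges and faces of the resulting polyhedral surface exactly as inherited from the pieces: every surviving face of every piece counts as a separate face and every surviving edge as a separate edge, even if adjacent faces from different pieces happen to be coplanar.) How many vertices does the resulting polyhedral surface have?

43

A dodecagonal pyramid: V=13, E=24, F=13.
Attach a pentagonal bipyramid (V=7, E=15, F=10) along a 3-gon: merge 3 vertices and 3 edges, delete both glued faces → V=17, E=36, F=21.
Attach a nonagonal antiprism (V=18, E=36, F=20) along a 3-gon: merge 3 vertices and 3 edges, delete both glued faces → V=32, E=69, F=39.
Attach a dodecagonal bipyramid (V=14, E=36, F=24) along a 3-gon: merge 3 vertices and 3 edges, delete both glued faces → V=43, E=102, F=61.
Check: V − E + F = 43 − 102 + 61 = 2.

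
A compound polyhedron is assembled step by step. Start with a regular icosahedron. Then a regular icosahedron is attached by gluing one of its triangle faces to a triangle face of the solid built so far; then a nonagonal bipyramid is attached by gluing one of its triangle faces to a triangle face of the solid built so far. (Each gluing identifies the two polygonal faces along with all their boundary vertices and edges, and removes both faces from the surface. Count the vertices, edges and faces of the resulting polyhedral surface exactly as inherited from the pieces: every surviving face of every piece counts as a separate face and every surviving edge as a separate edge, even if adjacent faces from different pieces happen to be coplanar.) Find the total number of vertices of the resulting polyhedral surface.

A regular icosahedron: V=12, E=30, F=20.
Attach a regular icosahedron (V=12, E=30, F=20) along a 3-gon: merge 3 vertices and 3 edges, delete both glued faces → V=21, E=57, F=38.
Attach a nonagonal bipyramid (V=11, E=27, F=18) along a 3-gon: merge 3 vertices and 3 edges, delete both glued faces → V=29, E=81, F=54.
Check: V − E + F = 29 − 81 + 54 = 2.

29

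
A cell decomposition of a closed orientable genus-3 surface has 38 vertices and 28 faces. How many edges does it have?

70

For a closed orientable surface of genus 3, χ = 2 − 2·3 = -4.
E = V + F − (-4) = 38 + 28 − (-4) = 70.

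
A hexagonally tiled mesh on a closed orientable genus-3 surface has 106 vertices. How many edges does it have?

χ = 2 − 2·3 = -4, and every face is a hexagon so 6F = 2E.
V − E + F = -4 with E = 6F/2 gives 106 − (6/2 − 1)·F = -4, so F = 55 and E = 165.

165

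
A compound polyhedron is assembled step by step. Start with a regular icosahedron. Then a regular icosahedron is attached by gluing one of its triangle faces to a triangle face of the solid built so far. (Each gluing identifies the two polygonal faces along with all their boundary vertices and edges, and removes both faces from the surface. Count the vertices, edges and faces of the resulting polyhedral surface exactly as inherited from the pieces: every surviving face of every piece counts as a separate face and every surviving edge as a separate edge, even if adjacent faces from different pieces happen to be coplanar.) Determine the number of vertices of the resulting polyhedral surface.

A regular icosahedron: V=12, E=30, F=20.
Attach a regular icosahedron (V=12, E=30, F=20) along a 3-gon: merge 3 vertices and 3 edges, delete both glued faces → V=21, E=57, F=38.
Check: V − E + F = 21 − 57 + 38 = 2.

21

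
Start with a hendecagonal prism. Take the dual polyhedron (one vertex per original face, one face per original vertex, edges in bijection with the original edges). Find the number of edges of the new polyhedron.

33

The base solid has V = 22, E = 33, F = 13.
The dual swaps V and F and preserves E: V′ = F = 13, E′ = E = 33, F′ = V = 22.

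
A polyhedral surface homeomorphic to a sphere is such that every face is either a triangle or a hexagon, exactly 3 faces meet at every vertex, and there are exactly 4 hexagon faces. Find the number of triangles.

Let x be the number of triangles; then F = 4 + x.
Edge–face incidences: 2E = 6·4 + 3·x = 24 + 3x.
Every vertex has degree 3, so 3V = 2E.
Euler: V − E + F = 2 ⇒ (2E)/3 − E + (4 + x) = 2.
Multiply by 6: 2·(2E) − 3·(2E) + 6·(4 + x) = 12, i.e. 24 + 6x − (24 + 3x) = 12.
Collecting terms: 3x = 12, so x = 4.
Then 2E = 24 + 3·4 = 36, so E = 18, V = 2E/3 = 12, F = 4 + 4 = 8.

4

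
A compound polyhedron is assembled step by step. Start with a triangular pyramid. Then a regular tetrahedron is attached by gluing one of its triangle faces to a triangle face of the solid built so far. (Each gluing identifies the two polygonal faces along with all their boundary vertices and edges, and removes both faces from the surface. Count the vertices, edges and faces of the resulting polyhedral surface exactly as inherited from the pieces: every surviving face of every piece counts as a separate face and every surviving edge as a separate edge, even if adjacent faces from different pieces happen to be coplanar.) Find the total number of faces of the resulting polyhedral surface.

6

A triangular pyramid: V=4, E=6, F=4.
Attach a regular tetrahedron (V=4, E=6, F=4) along a 3-gon: merge 3 vertices and 3 edges, delete both glued faces → V=5, E=9, F=6.
Check: V − E + F = 5 − 9 + 6 = 2.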